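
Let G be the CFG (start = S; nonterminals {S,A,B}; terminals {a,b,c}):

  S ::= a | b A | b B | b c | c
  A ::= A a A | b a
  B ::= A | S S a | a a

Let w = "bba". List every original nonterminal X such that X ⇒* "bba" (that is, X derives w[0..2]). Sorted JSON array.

Convert to CNF:
  S -> T1 A | T1 B | T1 T2 | a | c
  A -> A X3 | T1 T0
  B -> A X4 | S X5 | T0 T0 | T1 T0
  T0 -> a
  T1 -> b
  T2 -> c
  X3 -> T0 A
  X4 -> T0 A
  X5 -> S T0

Fill CYK table bottom-up — only the sub-triangle for w[0..2]:
  T[0,0] 'b' = {T1}  orig:{}
  T[1,1] 'b' = {T1}  orig:{}
  T[2,2] 'a' = {S,T0}  orig:{S}
  T[0,1] 'bb' = ∅
  T[1,2] 'ba' = {A,B}
  T[0,2] 'bba' = {S}

Original NTs in T[0,2] deriving "bba": ["S"]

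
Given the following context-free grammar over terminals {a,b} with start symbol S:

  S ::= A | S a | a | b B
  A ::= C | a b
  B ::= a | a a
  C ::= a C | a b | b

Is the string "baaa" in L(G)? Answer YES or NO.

CNF form of G:
  S -> S T0 | T0 C | T0 T1 | T1 B | a | b
  A -> T0 C | T0 T1 | b
  B -> T0 T0 | a
  C -> T0 C | T0 T1 | b
  T0 -> a
  T1 -> b

Fill CYK table bottom-up:
  [0..0]={A,C,S,T1}  "b"  orig:{A,C,S}
  [1..1]={B,S,T0}  "a"  orig:{B,S}
  [2..2]={B,S,T0}  "a"  orig:{B,S}
  [3..3]={B,S,T0}  "a"  orig:{B,S}
  [0..1]={S}  "ba"
  [1..2]={B,S}  "aa"
  [2..3]={B,S}  "aa"
  [0..2]={S}  "baa"
  [1..3]={S}  "aaa"
  [0..3]={S}  "baaa"

S ∈ T[0,3] ⇒ YES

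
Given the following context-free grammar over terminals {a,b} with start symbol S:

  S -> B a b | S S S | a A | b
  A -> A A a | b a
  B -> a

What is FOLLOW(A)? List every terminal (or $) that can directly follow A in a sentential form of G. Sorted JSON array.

Compute FIRST by fixpoint:
iter 1:
  A via A→b a: +{b}
  B via B→a: +{a}
  S via S→B a b: +{a}
  S via S→b: +{b}
  FIRST[S]={a,b}  FIRST[A]={b}  FIRST[B]={a}
iter 2: (no change)
  FIRST[S]={a,b}  FIRST[A]={b}  FIRST[B]={a}

Compute FOLLOW by fixpoint:
seed FOLLOW(S) with $
round 1:
  A→A A a: FOLLOW(A) ⊇ FIRST(A) = {b}; new: +{b}
  A→A A a: FOLLOW(A) ⊇ FIRST(a) = {a}; new: +{a}
  S→B a b: FOLLOW(B) ⊇ FIRST(a) = {a}; new: +{a}
  S→S S S: FOLLOW(S) ⊇ FIRST(S) = {a,b}; new: +{a,b}
  S→a A: FOLLOW(A) ⊇ FOLLOW(S) ⊇ {$,a,b}; new: +{$}
  FOLLOW(S)={$,a,b}  FOLLOW(A)={$,a,b}  FOLLOW(B)={a}
round 2: done
  FOLLOW(S)={$,a,b}  FOLLOW(A)={$,a,b}  FOLLOW(B)={a}

FOLLOW(A) = ["$", "a", "b"]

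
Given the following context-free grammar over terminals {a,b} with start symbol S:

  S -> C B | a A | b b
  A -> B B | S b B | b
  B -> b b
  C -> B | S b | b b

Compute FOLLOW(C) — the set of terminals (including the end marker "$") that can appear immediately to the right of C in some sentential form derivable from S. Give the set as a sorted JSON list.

FIRST iteration:
pass 1:
  A via A→b: +{b}
  B via B→b b: +{b}
  C via C→B: +{b}
  S via S→C B: +{b}
  S via S→a A: +{a}
  FIRST(S)={a,b}  FIRST(A)={b}  FIRST(B)={b}  FIRST(C)={b}
pass 2:
  A via A→S b B: +{a}
  C via C→S b: +{a}
  FIRST(S)={a,b}  FIRST(A)={a,b}  FIRST(B)={b}  FIRST(C)={a,b}
pass 3: (no change)
  FIRST(S)={a,b}  FIRST(A)={a,b}  FIRST(B)={b}  FIRST(C)={a,b}

FOLLOW sets:
seed FOLLOW(S) with $
round 1:
  A→B B: FOLLOW(B) ⊇ FIRST(B) = {b}; new: +{b}
  A→S b B: FOLLOW(S) ⊇ FIRST(b) = {b}; new: +{b}
  S→C B: FOLLOW(C) ⊇ FIRST(B) = {b}; new: +{b}
  S→C B: FOLLOW(B) ⊇ FOLLOW(S) ⊇ {$,b}; new: +{$}
  S→a A: FOLLOW(A) ⊇ FOLLOW(S) ⊇ {$,b}; new: +{$,b}
  S: {$,b}  A: {$,b}  B: {$,b}  C: {b}
round 2: (no change)
  S: {$,b}  A: {$,b}  B: {$,b}  C: {b}

FOLLOW(C) = ["b"]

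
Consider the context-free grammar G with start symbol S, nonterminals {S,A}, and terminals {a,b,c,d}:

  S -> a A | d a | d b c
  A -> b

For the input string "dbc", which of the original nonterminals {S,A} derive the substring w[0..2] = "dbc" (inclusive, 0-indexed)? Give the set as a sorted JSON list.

Convert to CNF:
  S -> T0 A | T1 T0 | T1 X4
  A -> b
  T0 -> a
  T1 -> d
  T2 -> b
  T3 -> c
  X4 -> T2 T3

CYK table (by increasing span) — only the sub-triangle for w[0..2]:
  [0..0]={T1}  "d"  orig:{}
  [1..1]={A,T2}  "b"  orig:{A}
  [2..2]={T3}  "c"  orig:{}
  [0..1]=∅  "db"
  [1..2]={X4}  "bc"  orig:{}
  [0..2]={S}  "dbc"

Original NTs in T[0,2] deriving "dbc": ["S"]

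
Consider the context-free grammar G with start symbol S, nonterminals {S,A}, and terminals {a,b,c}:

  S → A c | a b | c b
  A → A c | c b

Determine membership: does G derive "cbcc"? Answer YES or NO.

Convert to CNF:
  S -> A T0 | T0 T1 | T2 T1
  A -> A T0 | T0 T1
  T0 -> c
  T1 -> b
  T2 -> a

Fill CYK table bottom-up:
  T[0,0] 'c' = {T0}  orig:{}
  T[1,1] 'b' = {T1}  orig:{}
  T[2,2] 'c' = {T0}  orig:{}
  T[3,3] 'c' = {T0}  orig:{}
  T[0,1] 'cb' = {A,S}
  T[1,2] 'bc' = ∅
  T[2,3] 'cc' = ∅
  T[0,2] 'cbc' = {A,S}
  T[1,3] 'bcc' = ∅
  T[0,3] 'cbcc' = {A,S}

S ∈ T[0,3] ⇒ YES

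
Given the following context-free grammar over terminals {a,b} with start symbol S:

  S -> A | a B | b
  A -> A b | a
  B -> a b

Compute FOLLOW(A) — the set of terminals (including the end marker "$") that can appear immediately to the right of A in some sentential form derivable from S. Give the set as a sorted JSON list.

FIRST sets, iterate to fixpoint:
[1]
  A via A→a: +{a}
  B via B→a b: +{a}
  S via S→A: +{a}
  S via S→b: +{b}
  S: {a,b}  A: {a}  B: {a}
[2] (stable)
  S: {a,b}  A: {a}  B: {a}

Compute FOLLOW by fixpoint:
seed FOLLOW(S) with $
round 1:
  A→A b: FOLLOW(A) ⊇ FIRST(b) = {b}; new: +{b}
  S→A: FOLLOW(A) ⊇ FOLLOW(S) ⊇ {$}; new: +{$}
  S→a B: FOLLOW(B) ⊇ FOLLOW(S) ⊇ {$}; new: +{$}
  FOLLOW[S]={$}  FOLLOW[A]={$,b}  FOLLOW[B]={$}
round 2: (stable)
  FOLLOW[S]={$}  FOLLOW[A]={$,b}  FOLLOW[B]={$}

FOLLOW(A) = ["$", "b"]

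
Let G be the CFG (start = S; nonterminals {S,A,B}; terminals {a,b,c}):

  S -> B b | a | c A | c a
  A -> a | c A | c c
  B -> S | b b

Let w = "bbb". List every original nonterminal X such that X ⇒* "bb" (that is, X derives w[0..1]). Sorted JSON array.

Convert to CNF:
  S -> B T1 | T0 A | T0 T2 | a
  A -> T0 A | T0 T0 | a
  B -> B T1 | T0 A | T0 T2 | T1 T1 | a
  T0 -> c
  T1 -> b
  T2 -> a

Fill CYK table bottom-up, restricted to cells inside w[0..1]:
  T[0,0] 'b' = {T1}  orig:{}
  T[1,1] 'b' = {T1}  orig:{}
  T[0,1] 'bb' = {B}

Original NTs in T[0,1] deriving "bb": ["B"]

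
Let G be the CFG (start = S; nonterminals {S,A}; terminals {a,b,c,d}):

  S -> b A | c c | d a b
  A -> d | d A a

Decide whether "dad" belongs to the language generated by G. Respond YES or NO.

Convert to CNF:
  S -> T0 X5 | T2 A | T3 T3
  A -> T0 X4 | d
  T0 -> d
  T1 -> a
  T2 -> b
  T3 -> c
  X4 -> A T1
  X5 -> T1 T2

Fill CYK table bottom-up:
  [0..0]={A,T0}  "d"  orig:{A}
  [1..1]={T1}  "a"  orig:{}
  [2..2]={A,T0}  "d"  orig:{A}
  [0..1]={X4}  "da"  orig:{}
  [1..2]=∅  "ad"
  [0..2]=∅  "dad"

S ∉ T[0,2] ⇒ NO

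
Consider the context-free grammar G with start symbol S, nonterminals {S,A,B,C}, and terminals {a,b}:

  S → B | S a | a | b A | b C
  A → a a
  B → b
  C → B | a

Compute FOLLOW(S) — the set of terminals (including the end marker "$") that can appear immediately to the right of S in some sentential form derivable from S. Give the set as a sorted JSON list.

FIRST sets, iterate to fixpoint:
pass 1:
  A via A→a a: +{a}
  B via B→b: +{b}
  C via C→B: +{b}
  C via C→a: +{a}
  S via S→B: +{b}
  S via S→a: +{a}
  FIRST[S]={a,b}  FIRST[A]={a}  FIRST[B]={b}  FIRST[C]={a,b}
pass 2: (no change)
  FIRST[S]={a,b}  FIRST[A]={a}  FIRST[B]={b}  FIRST[C]={a,b}

FOLLOW sets:
initialize: $ ∈ FOLLOW(S)
iter 1:
  S→B: FOLLOW(B) ⊇ FOLLOW(S) ⊇ {$}; new: +{$}
  S→S a: FOLLOW(S) ⊇ FIRST(a) = {a}; new: +{a}
  S→b A: FOLLOW(A) ⊇ FOLLOW(S) ⊇ {$,a}; new: +{$,a}
  S→b C: FOLLOW(C) ⊇ FOLLOW(S) ⊇ {$,a}; new: +{$,a}
  FOLLOW[S]={$,a}  FOLLOW[A]={$,a}  FOLLOW[B]={$}  FOLLOW[C]={$,a}
iter 2:
  C→B: FOLLOW(B) ⊇ FOLLOW(C) ⊇ {$,a}; new: +{a}
  FOLLOW[S]={$,a}  FOLLOW[A]={$,a}  FOLLOW[B]={$,a}  FOLLOW[C]={$,a}
iter 3: — fixpoint
  FOLLOW[S]={$,a}  FOLLOW[A]={$,a}  FOLLOW[B]={$,a}  FOLLOW[C]={$,a}

FOLLOW(S) = ["$", "a"]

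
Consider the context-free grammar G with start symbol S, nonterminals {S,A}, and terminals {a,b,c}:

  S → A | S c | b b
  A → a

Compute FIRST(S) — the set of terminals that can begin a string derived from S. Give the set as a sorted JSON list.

Compute FIRST by fixpoint:
round 1:
  A via A→a: +{a}
  S via S→A: +{a}
  S via S→b b: +{b}
  S: {a,b}  A: {a}
round 2: done
  S: {a,b}  A: {a}

FIRST(S) = ["a", "b"]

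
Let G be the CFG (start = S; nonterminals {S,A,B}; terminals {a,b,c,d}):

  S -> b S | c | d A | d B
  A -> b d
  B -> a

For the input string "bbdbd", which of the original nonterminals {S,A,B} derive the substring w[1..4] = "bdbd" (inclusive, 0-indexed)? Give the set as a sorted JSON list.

Convert to CNF:
  S -> T0 S | T1 A | T1 B | c
  A -> T0 T1
  B -> a
  T0 -> b
  T1 -> d

CYK fill, restricted to cells inside w[1..4]:
  [1..1]={T0}  "b"  orig:{}
  [2..2]={T1}  "d"  orig:{}
  [3..3]={T0}  "b"  orig:{}
  [4..4]={T1}  "d"  orig:{}
  [1..2]={A}  "bd"
  [2..3]=∅  "db"
  [3..4]={A}  "bd"
  [1..3]=∅  "bdb"
  [2..4]={S}  "dbd"
  [1..4]={S}  "bdbd"

Original NTs in T[1,4] deriving "bdbd": ["S"]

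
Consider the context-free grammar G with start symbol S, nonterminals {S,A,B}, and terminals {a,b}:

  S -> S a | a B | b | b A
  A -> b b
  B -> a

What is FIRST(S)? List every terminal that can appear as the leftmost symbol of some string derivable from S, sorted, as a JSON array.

Compute FIRST by fixpoint:
pass 1:
  A via A→b b: +{b}
  B via B→a: +{a}
  S via S→a B: +{a}
  S via S→b: +{b}
  FIRST[S]={a,b}  FIRST[A]={b}  FIRST[B]={a}
pass 2: done
  FIRST[S]={a,b}  FIRST[A]={b}  FIRST[B]={a}

FIRST(S) = ["a", "b"]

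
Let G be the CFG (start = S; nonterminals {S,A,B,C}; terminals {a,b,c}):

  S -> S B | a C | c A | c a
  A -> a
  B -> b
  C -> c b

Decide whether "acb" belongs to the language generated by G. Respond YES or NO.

CNF form of G:
  S -> S B | T0 A | T0 T2 | T2 C
  A -> a
  B -> b
  C -> T0 T1
  T0 -> c
  T1 -> b
  T2 -> a

Fill CYK table bottom-up:
  cell(0,0) a: {A,T2}  orig:{A}
  cell(1,1) c: {T0}  orig:{}
  cell(2,2) b: {B,T1}  orig:{B}
  cell(0,1) ac: ∅
  cell(1,2) cb: {C}
  cell(0,2) acb: {S}

S ∈ T[0,2] ⇒ YES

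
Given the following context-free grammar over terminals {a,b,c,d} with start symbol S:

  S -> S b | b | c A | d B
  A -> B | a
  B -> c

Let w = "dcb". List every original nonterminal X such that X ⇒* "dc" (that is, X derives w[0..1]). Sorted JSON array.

Convert to CNF:
  S -> S T0 | T1 A | T2 B | b
  A -> a | c
  B -> c
  T0 -> b
  T1 -> c
  T2 -> d

CYK table (by increasing span) — only the sub-triangle for w[0..1]:
  T[0,0] 'd' = {T2}  orig:{}
  T[1,1] 'c' = {A,B,T1}  orig:{A,B}
  T[0,1] 'dc' = {S}

Original NTs in T[0,1] deriving "dc": ["S"]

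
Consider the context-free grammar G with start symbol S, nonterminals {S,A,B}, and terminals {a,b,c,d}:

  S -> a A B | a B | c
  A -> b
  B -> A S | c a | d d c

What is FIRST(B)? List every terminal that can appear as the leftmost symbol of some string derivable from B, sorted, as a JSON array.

Compute FIRST by fixpoint:
round 1:
  A via A→b: +{b}
  B via B→A S: +{b}
  B via B→c a: +{c}
  B via B→d d c: +{d}
  S via S→a A B: +{a}
  S via S→c: +{c}
  S: {a,c}  A: {b}  B: {b,c,d}
round 2: done
  S: {a,c}  A: {b}  B: {b,c,d}

FIRST(B) = ["b", "c", "d"]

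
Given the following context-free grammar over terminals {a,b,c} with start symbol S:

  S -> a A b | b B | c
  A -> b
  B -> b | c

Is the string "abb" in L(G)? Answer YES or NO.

CNF form of G:
  S -> T0 X2 | T1 B | c
  A -> b
  B -> b | c
  T0 -> a
  T1 -> b
  X2 -> A T1

CYK fill:
  T[0,0] 'a' = {T0}  orig:{}
  T[1,1] 'b' = {A,B,T1}  orig:{A,B}
  T[2,2] 'b' = {A,B,T1}  orig:{A,B}
  T[0,1] 'ab' = ∅
  T[1,2] 'bb' = {S,X2}  orig:{S}
  T[0,2] 'abb' = {S}

S ∈ T[0,2] ⇒ YES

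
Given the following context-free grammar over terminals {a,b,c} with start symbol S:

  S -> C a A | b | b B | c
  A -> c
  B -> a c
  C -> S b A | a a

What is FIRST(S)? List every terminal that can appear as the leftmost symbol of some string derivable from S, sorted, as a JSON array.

FIRST sets, iterate to fixpoint:
[1]
  A via A→c: +{c}
  B via B→a c: +{a}
  C via C→a a: +{a}
  S via S→C a A: +{a}
  S via S→b: +{b}
  S via S→c: +{c}
  FIRST(S)={a,b,c}  FIRST(A)={c}  FIRST(B)={a}  FIRST(C)={a}
[2]
  C via C→S b A: +{b,c}
  FIRST(S)={a,b,c}  FIRST(A)={c}  FIRST(B)={a}  FIRST(C)={a,b,c}
[3] (stable)
  FIRST(S)={a,b,c}  FIRST(A)={c}  FIRST(B)={a}  FIRST(C)={a,b,c}

FIRST(S) = ["a", "b", "c"]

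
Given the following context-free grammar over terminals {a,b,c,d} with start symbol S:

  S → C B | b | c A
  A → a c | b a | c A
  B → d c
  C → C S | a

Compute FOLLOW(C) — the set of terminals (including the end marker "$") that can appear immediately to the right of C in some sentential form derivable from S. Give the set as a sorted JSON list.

Compute FIRST by fixpoint:
round 1:
  A via A→a c: +{a}
  A via A→b a: +{b}
  A via A→c A: +{c}
  B via B→d c: +{d}
  C via C→a: +{a}
  S via S→C B: +{a}
  S via S→b: +{b}
  S via S→c A: +{c}
  FIRST(S)={a,b,c}  FIRST(A)={a,b,c}  FIRST(B)={d}  FIRST(C)={a}
round 2: done
  FIRST(S)={a,b,c}  FIRST(A)={a,b,c}  FIRST(B)={d}  FIRST(C)={a}

FOLLOW sets:
FOLLOW(S) := {$}
pass 1:
  C→C S: FOLLOW(C) ⊇ FIRST(S) = {a,b,c}; new: +{a,b,c}
  C→C S: FOLLOW(S) ⊇ FOLLOW(C) ⊇ {a,b,c}; new: +{a,b,c}
  S→C B: FOLLOW(C) ⊇ FIRST(B) = {d}; new: +{d}
  S→C B: FOLLOW(B) ⊇ FOLLOW(S) ⊇ {$,a,b,c}; new: +{$,a,b,c}
  S→c A: FOLLOW(A) ⊇ FOLLOW(S) ⊇ {$,a,b,c}; new: +{$,a,b,c}
  S: {$,a,b,c}  A: {$,a,b,c}  B: {$,a,b,c}  C: {a,b,c,d}
pass 2:
  C→C S: FOLLOW(S) ⊇ FOLLOW(C) ⊇ {a,b,c,d}; new: +{d}
  S→C B: FOLLOW(B) ⊇ FOLLOW(S) ⊇ {$,a,b,c,d}; new: +{d}
  S→c A: FOLLOW(A) ⊇ FOLLOW(S) ⊇ {$,a,b,c,d}; new: +{d}
  S: {$,a,b,c,d}  A: {$,a,b,c,d}  B: {$,a,b,c,d}  C: {a,b,c,d}
pass 3: (stable)
  S: {$,a,b,c,d}  A: {$,a,b,c,d}  B: {$,a,b,c,d}  C: {a,b,c,d}

FOLLOW(C) = ["a", "b", "c", "d"]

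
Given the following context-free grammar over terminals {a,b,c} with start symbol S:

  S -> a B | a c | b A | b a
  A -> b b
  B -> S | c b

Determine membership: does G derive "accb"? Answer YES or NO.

Convert to CNF:
  S -> T0 A | T0 T1 | T1 B | T1 T2
  A -> T0 T0
  B -> T0 A | T0 T1 | T1 B | T1 T2 | T2 T0
  T0 -> b
  T1 -> a
  T2 -> c

CYK table (by increasing span):
  T[0,0] 'a' = {T1}  orig:{}
  T[1,1] 'c' = {T2}  orig:{}
  T[2,2] 'c' = {T2}  orig:{}
  T[3,3] 'b' = {T0}  orig:{}
  T[0,1] 'ac' = {B,S}
  T[1,2] 'cc' = ∅
  T[2,3] 'cb' = {B}
  T[0,2] 'acc' = ∅
  T[1,3] 'ccb' = ∅
  T[0,3] 'accb' = ∅

S ∉ T[0,3] ⇒ NO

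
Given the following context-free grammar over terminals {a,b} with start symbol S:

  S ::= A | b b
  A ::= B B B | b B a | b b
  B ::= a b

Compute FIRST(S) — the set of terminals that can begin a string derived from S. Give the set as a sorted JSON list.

FIRST sets, iterate to fixpoint:
iter 1:
  A via A→b B a: +{b}
  B via B→a b: +{a}
  S via S→A: +{b}
  S: {b}  A: {b}  B: {a}
iter 2:
  A via A→B B B: +{a}
  S via S→A: +{a}
  S: {a,b}  A: {a,b}  B: {a}
iter 3: (stable)
  S: {a,b}  A: {a,b}  B: {a}

FIRST(S) = ["a", "b"]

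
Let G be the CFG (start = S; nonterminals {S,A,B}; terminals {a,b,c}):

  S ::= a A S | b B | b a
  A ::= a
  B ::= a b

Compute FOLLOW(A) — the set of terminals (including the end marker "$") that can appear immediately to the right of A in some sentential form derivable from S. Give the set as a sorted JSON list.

FIRST sets, iterate to fixpoint:
[1]
  A via A→a: +{a}
  B via B→a b: +{a}
  S via S→a A S: +{a}
  S via S→b B: +{b}
  FIRST[S]={a,b}  FIRST[A]={a}  FIRST[B]={a}
[2] (no change)
  FIRST[S]={a,b}  FIRST[A]={a}  FIRST[B]={a}

Compute FOLLOW by fixpoint:
seed FOLLOW(S) with $
round 1:
  S→a A S: FOLLOW(A) ⊇ FIRST(S) = {a,b}; new: +{a,b}
  S→b B: FOLLOW(B) ⊇ FOLLOW(S) ⊇ {$}; new: +{$}
  S: {$}  A: {a,b}  B: {$}
round 2: (no change)
  S: {$}  A: {a,b}  B: {$}

FOLLOW(A) = ["a", "b"]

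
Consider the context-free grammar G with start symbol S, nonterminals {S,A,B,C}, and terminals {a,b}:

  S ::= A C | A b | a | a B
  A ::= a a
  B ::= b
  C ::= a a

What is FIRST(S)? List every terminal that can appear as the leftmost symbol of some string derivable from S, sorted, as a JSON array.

Compute FIRST by fixpoint:
iter 1:
  A via A→a a: +{a}
  B via B→b: +{b}
  C via C→a a: +{a}
  S via S→A C: +{a}
  FIRST[S]={a}  FIRST[A]={a}  FIRST[B]={b}  FIRST[C]={a}
iter 2: (no change)
  FIRST[S]={a}  FIRST[A]={a}  FIRST[B]={b}  FIRST[C]={a}

FIRST(S) = ["a"]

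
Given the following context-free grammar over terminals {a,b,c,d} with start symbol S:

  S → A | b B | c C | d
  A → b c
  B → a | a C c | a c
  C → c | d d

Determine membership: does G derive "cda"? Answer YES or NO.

CNF form of G:
  S -> T0 B | T0 T1 | T1 C | d
  A -> T0 T1
  B -> T2 T1 | T2 X4 | a
  C -> T3 T3 | c
  T0 -> b
  T1 -> c
  T2 -> a
  T3 -> d
  X4 -> C T1

CYK fill:
  T[0,0] 'c' = {C,T1}  orig:{C}
  T[1,1] 'd' = {S,T3}  orig:{S}
  T[2,2] 'a' = {B,T2}  orig:{B}
  T[0,1] 'cd' = ∅
  T[1,2] 'da' = ∅
  T[0,2] 'cda' = ∅

S ∉ T[0,2] ⇒ NO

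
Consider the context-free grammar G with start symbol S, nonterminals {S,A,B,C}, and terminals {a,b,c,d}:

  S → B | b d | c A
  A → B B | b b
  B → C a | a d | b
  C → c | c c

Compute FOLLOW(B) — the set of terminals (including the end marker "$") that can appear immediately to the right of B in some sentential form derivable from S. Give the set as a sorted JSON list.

FIRST sets, iterate to fixpoint:
iter 1:
  A via A→b b: +{b}
  B via B→a d: +{a}
  B via B→b: +{b}
  C via C→c: +{c}
  S via S→B: +{a,b}
  S via S→c A: +{c}
  FIRST(S)={a,b,c}  FIRST(A)={b}  FIRST(B)={a,b}  FIRST(C)={c}
iter 2:
  A via A→B B: +{a}
  B via B→C a: +{c}
  FIRST(S)={a,b,c}  FIRST(A)={a,b}  FIRST(B)={a,b,c}  FIRST(C)={c}
iter 3:
  A via A→B B: +{c}
  FIRST(S)={a,b,c}  FIRST(A)={a,b,c}  FIRST(B)={a,b,c}  FIRST(C)={c}
iter 4: — fixpoint
  FIRST(S)={a,b,c}  FIRST(A)={a,b,c}  FIRST(B)={a,b,c}  FIRST(C)={c}

FOLLOW sets:
initialize: $ ∈ FOLLOW(S)
[1]
  A→B B: FOLLOW(B) ⊇ FIRST(B) = {a,b,c}; new: +{a,b,c}
  B→C a: FOLLOW(C) ⊇ FIRST(a) = {a}; new: +{a}
  S→B: FOLLOW(B) ⊇ FOLLOW(S) ⊇ {$}; new: +{$}
  S→c A: FOLLOW(A) ⊇ FOLLOW(S) ⊇ {$}; new: +{$}
  FOLLOW(S)={$}  FOLLOW(A)={$}  FOLLOW(B)={$,a,b,c}  FOLLOW(C)={a}
[2] — fixpoint
  FOLLOW(S)={$}  FOLLOW(A)={$}  FOLLOW(B)={$,a,b,c}  FOLLOW(C)={a}

FOLLOW(B) = ["$", "a", "b", "c"]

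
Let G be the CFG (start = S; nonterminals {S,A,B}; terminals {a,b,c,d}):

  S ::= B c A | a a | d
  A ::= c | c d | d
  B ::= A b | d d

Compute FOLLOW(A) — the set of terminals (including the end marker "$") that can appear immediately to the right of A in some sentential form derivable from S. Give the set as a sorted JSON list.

FIRST iteration:
[1]
  A via A→c: +{c}
  A via A→d: +{d}
  B via B→A b: +{c,d}
  S via S→B c A: +{c,d}
  S via S→a a: +{a}
  FIRST[S]={a,c,d}  FIRST[A]={c,d}  FIRST[B]={c,d}
[2] done
  FIRST[S]={a,c,d}  FIRST[A]={c,d}  FIRST[B]={c,d}

FOLLOW iteration:
seed FOLLOW(S) with $
iter 1:
  B→A b: FOLLOW(A) ⊇ FIRST(b) = {b}; new: +{b}
  S→B c A: FOLLOW(B) ⊇ FIRST(c) = {c}; new: +{c}
  S→B c A: FOLLOW(A) ⊇ FOLLOW(S) ⊇ {$}; new: +{$}
  FOLLOW(S)={$}  FOLLOW(A)={$,b}  FOLLOW(B)={c}
iter 2: done
  FOLLOW(S)={$}  FOLLOW(A)={$,b}  FOLLOW(B)={c}

FOLLOW(A) = ["$", "b"]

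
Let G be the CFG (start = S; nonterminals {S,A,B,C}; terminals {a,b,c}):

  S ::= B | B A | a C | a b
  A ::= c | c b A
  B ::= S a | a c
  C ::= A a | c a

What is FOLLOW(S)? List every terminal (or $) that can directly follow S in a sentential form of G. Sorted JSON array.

FIRST iteration:
[1]
  A via A→c: +{c}
  B via B→a c: +{a}
  C via C→A a: +{c}
  S via S→B: +{a}
  S: {a}  A: {c}  B: {a}  C: {c}
[2] (stable)
  S: {a}  A: {c}  B: {a}  C: {c}

Compute FOLLOW by fixpoint:
initialize: $ ∈ FOLLOW(S)
pass 1:
  B→S a: FOLLOW(S) ⊇ FIRST(a) = {a}; new: +{a}
  C→A a: FOLLOW(A) ⊇ FIRST(a) = {a}; new: +{a}
  S→B: FOLLOW(B) ⊇ FOLLOW(S) ⊇ {$,a}; new: +{$,a}
  S→B A: FOLLOW(B) ⊇ FIRST(A) = {c}; new: +{c}
  S→B A: FOLLOW(A) ⊇ FOLLOW(S) ⊇ {$,a}; new: +{$}
  S→a C: FOLLOW(C) ⊇ FOLLOW(S) ⊇ {$,a}; new: +{$,a}
  FOLLOW(S)={$,a}  FOLLOW(A)={$,a}  FOLLOW(B)={$,a,c}  FOLLOW(C)={$,a}
pass 2: (stable)
  FOLLOW(S)={$,a}  FOLLOW(A)={$,a}  FOLLOW(B)={$,a,c}  FOLLOW(C)={$,a}

FOLLOW(S) = ["$", "a"]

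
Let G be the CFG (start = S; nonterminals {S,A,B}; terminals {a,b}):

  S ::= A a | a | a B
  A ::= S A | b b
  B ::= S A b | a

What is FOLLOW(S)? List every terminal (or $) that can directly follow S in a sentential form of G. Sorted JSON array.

FIRST iteration:
[1]
  A via A→b b: +{b}
  B via B→a: +{a}
  S via S→A a: +{b}
  S via S→a: +{a}
  FIRST[S]={a,b}  FIRST[A]={b}  FIRST[B]={a}
[2]
  A via A→S A: +{a}
  B via B→S A b: +{b}
  FIRST[S]={a,b}  FIRST[A]={a,b}  FIRST[B]={a,b}
[3] (no change)
  FIRST[S]={a,b}  FIRST[A]={a,b}  FIRST[B]={a,b}

Compute FOLLOW by fixpoint:
seed FOLLOW(S) with $
[1]
  A→S A: FOLLOW(S) ⊇ FIRST(A) = {a,b}; new: +{a,b}
  B→S A b: FOLLOW(A) ⊇ FIRST(b) = {b}; new: +{b}
  S→A a: FOLLOW(A) ⊇ FIRST(a) = {a}; new: +{a}
  S→a B: FOLLOW(B) ⊇ FOLLOW(S) ⊇ {$,a,b}; new: +{$,a,b}
  S: {$,a,b}  A: {a,b}  B: {$,a,b}
[2] — fixpoint
  S: {$,a,b}  A: {a,b}  B: {$,a,b}

FOLLOW(S) = ["$", "a", "b"]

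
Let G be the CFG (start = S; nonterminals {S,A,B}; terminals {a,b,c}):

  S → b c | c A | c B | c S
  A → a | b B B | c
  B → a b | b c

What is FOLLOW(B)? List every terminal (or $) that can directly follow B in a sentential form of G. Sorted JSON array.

FIRST sets, iterate to fixpoint:
iter 1:
  A via A→a: +{a}
  A via A→b B B: +{b}
  A via A→c: +{c}
  B via B→a b: +{a}
  B via B→b c: +{b}
  S via S→b c: +{b}
  S via S→c A: +{c}
  S: {b,c}  A: {a,b,c}  B: {a,b}
iter 2: (stable)
  S: {b,c}  A: {a,b,c}  B: {a,b}

Compute FOLLOW by fixpoint:
seed FOLLOW(S) with $
iter 1:
  A→b B B: FOLLOW(B) ⊇ FIRST(B) = {a,b}; new: +{a,b}
  S→c A: FOLLOW(A) ⊇ FOLLOW(S) ⊇ {$}; new: +{$}
  S→c B: FOLLOW(B) ⊇ FOLLOW(S) ⊇ {$}; new: +{$}
  S: {$}  A: {$}  B: {$,a,b}
iter 2: — fixpoint
  S: {$}  A: {$}  B: {$,a,b}

FOLLOW(B) = ["$", "a", "b"]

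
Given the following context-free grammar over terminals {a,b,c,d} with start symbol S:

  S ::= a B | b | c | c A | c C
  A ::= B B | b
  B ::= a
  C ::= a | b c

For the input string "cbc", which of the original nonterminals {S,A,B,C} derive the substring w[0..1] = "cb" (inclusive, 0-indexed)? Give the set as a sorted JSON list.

Convert to CNF:
  S -> T1 A | T1 C | T2 B | b | c
  A -> B B | b
  B -> a
  C -> T0 T1 | a
  T0 -> b
  T1 -> c
  T2 -> a

CYK table (by increasing span) — only the sub-triangle for w[0..1]:
  cell(0,0) c: {S,T1}  orig:{S}
  cell(1,1) b: {A,S,T0}  orig:{A,S}
  cell(0,1) cb: {S}

Original NTs in T[0,1] deriving "cb": ["S"]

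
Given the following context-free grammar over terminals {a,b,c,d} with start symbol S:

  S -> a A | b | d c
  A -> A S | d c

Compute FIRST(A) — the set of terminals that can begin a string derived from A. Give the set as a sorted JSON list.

Compute FIRST by fixpoint:
[1]
  A via A→d c: +{d}
  S via S→a A: +{a}
  S via S→b: +{b}
  S via S→d c: +{d}
  FIRST[S]={a,b,d}  FIRST[A]={d}
[2] done
  FIRST[S]={a,b,d}  FIRST[A]={d}

FIRST(A) = ["d"]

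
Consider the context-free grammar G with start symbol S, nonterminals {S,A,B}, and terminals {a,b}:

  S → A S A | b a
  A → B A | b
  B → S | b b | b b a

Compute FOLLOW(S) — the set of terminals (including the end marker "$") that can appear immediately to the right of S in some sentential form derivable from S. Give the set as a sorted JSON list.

FIRST iteration:
pass 1:
  A via A→b: +{b}
  B via B→b b: +{b}
  S via S→A S A: +{b}
  FIRST[S]={b}  FIRST[A]={b}  FIRST[B]={b}
pass 2: — fixpoint
  FIRST[S]={b}  FIRST[A]={b}  FIRST[B]={b}

Compute FOLLOW by fixpoint:
seed FOLLOW(S) with $
round 1:
  A→B A: FOLLOW(B) ⊇ FIRST(A) = {b}; new: +{b}
  B→S: FOLLOW(S) ⊇ FOLLOW(B) ⊇ {b}; new: +{b}
  S→A S A: FOLLOW(A) ⊇ FIRST(S) = {b}; new: +{b}
  S→A S A: FOLLOW(A) ⊇ FOLLOW(S) ⊇ {$,b}; new: +{$}
  FOLLOW[S]={$,b}  FOLLOW[A]={$,b}  FOLLOW[B]={b}
round 2: (stable)
  FOLLOW[S]={$,b}  FOLLOW[A]={$,b}  FOLLOW[B]={b}

FOLLOW(S) = ["$", "b"]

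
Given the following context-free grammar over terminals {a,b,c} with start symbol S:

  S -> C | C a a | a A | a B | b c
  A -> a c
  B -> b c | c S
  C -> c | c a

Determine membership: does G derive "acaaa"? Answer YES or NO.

CNF form of G:
  S -> C X3 | T0 A | T0 B | T1 T0 | T2 T1 | c
  A -> T0 T1
  B -> T1 S | T2 T1
  C -> T1 T0 | c
  T0 -> a
  T1 -> c
  T2 -> b
  X3 -> T0 T0

CYK table (by increasing span):
  T[0,0] 'a' = {T0}  orig:{}
  T[1,1] 'c' = {C,S,T1}  orig:{C,S}
  T[2,2] 'a' = {T0}  orig:{}
  T[3,3] 'a' = {T0}  orig:{}
  T[4,4] 'a' = {T0}  orig:{}
  T[0,1] 'ac' = {A}
  T[1,2] 'ca' = {C,S}
  T[2,3] 'aa' = {X3}  orig:{}
  T[3,4] 'aa' = {X3}  orig:{}
  T[0,2] 'aca' = ∅
  T[1,3] 'caa' = {S}
  T[2,4] 'aaa' = ∅
  T[0,3] 'acaa' = ∅
  T[1,4] 'caaa' = {S}
  T[0,4] 'acaaa' = ∅

S ∉ T[0,4] ⇒ NO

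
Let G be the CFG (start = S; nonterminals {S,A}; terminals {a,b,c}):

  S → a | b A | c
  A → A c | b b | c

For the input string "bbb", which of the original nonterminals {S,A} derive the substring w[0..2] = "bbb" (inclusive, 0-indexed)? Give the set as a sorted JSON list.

CNF form of G:
  S -> T1 A | a | c
  A -> A T0 | T1 T1 | c
  T0 -> c
  T1 -> b

Fill CYK table bottom-up, restricted to cells inside w[0..2]:
  T[0,0] 'b' = {T1}  orig:{}
  T[1,1] 'b' = {T1}  orig:{}
  T[2,2] 'b' = {T1}  orig:{}
  T[0,1] 'bb' = {A}
  T[1,2] 'bb' = {A}
  T[0,2] 'bbb' = {S}

Original NTs in T[0,2] deriving "bbb": ["S"]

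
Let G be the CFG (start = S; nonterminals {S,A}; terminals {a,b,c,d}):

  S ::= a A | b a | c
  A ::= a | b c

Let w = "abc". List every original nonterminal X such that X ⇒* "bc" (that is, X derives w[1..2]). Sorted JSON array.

CNF form of G:
  S -> T0 T2 | T2 A | c
  A -> T0 T1 | a
  T0 -> b
  T1 -> c
  T2 -> a

Fill CYK table bottom-up (cells [i..j] with 1 ≤ i ≤ j ≤ 2 only):
  T[1,1] 'b' = {T0}  orig:{}
  T[2,2] 'c' = {S,T1}  orig:{S}
  T[1,2] 'bc' = {A}

Original NTs in T[1,2] deriving "bc": ["A"]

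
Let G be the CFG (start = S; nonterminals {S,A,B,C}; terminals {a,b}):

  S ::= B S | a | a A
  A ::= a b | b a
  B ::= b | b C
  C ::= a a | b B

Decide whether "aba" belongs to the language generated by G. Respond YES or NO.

Convert to CNF:
  S -> B S | T0 A | a
  A -> T0 T1 | T1 T0
  B -> T1 C | b
  C -> T0 T0 | T1 B
  T0 -> a
  T1 -> b

Fill CYK table bottom-up:
  [0..0]={S,T0}  "a"  orig:{S}
  [1..1]={B,T1}  "b"  orig:{B}
  [2..2]={S,T0}  "a"  orig:{S}
  [0..1]={A}  "ab"
  [1..2]={A,S}  "ba"
  [0..2]={S}  "aba"

S ∈ T[0,2] ⇒ YES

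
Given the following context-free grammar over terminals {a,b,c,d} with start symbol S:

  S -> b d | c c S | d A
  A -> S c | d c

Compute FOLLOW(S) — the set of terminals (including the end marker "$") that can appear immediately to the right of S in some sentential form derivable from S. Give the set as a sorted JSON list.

FIRST sets, iterate to fixpoint:
pass 1:
  A via A→d c: +{d}
  S via S→b d: +{b}
  S via S→c c S: +{c}
  S via S→d A: +{d}
  FIRST[S]={b,c,d}  FIRST[A]={d}
pass 2:
  A via A→S c: +{b,c}
  FIRST[S]={b,c,d}  FIRST[A]={b,c,d}
pass 3: (stable)
  FIRST[S]={b,c,d}  FIRST[A]={b,c,d}

Compute FOLLOW by fixpoint:
seed FOLLOW(S) with $
pass 1:
  A→S c: FOLLOW(S) ⊇ FIRST(c) = {c}; new: +{c}
  S→d A: FOLLOW(A) ⊇ FOLLOW(S) ⊇ {$,c}; new: +{$,c}
  FOLLOW(S)={$,c}  FOLLOW(A)={$,c}
pass 2: done
  FOLLOW(S)={$,c}  FOLLOW(A)={$,c}

FOLLOW(S) = ["$", "c"]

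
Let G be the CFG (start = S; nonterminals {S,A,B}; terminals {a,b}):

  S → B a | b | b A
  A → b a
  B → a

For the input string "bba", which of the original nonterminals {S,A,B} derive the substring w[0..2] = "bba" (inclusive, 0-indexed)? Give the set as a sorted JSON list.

CNF form of G:
  S -> B T1 | T0 A | b
  A -> T0 T1
  B -> a
  T0 -> b
  T1 -> a

CYK fill — only the sub-triangle for w[0..2]:
  T[0,0] 'b' = {S,T0}  orig:{S}
  T[1,1] 'b' = {S,T0}  orig:{S}
  T[2,2] 'a' = {B,T1}  orig:{B}
  T[0,1] 'bb' = ∅
  T[1,2] 'ba' = {A}
  T[0,2] 'bba' = {S}

Original NTs in T[0,2] deriving "bba": ["S"]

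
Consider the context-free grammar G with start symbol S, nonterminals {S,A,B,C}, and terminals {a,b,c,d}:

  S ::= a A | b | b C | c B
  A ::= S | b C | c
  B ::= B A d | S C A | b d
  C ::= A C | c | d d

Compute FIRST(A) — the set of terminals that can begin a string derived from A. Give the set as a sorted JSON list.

FIRST sets, iterate to fixpoint:
pass 1:
  A via A→b C: +{b}
  A via A→c: +{c}
  B via B→b d: +{b}
  C via C→A C: +{b,c}
  C via C→d d: +{d}
  S via S→a A: +{a}
  S via S→b: +{b}
  S via S→c B: +{c}
  FIRST(S)={a,b,c}  FIRST(A)={b,c}  FIRST(B)={b}  FIRST(C)={b,c,d}
pass 2:
  A via A→S: +{a}
  B via B→S C A: +{a,c}
  C via C→A C: +{a}
  FIRST(S)={a,b,c}  FIRST(A)={a,b,c}  FIRST(B)={a,b,c}  FIRST(C)={a,b,c,d}
pass 3: — fixpoint
  FIRST(S)={a,b,c}  FIRST(A)={a,b,c}  FIRST(B)={a,b,c}  FIRST(C)={a,b,c,d}

FIRST(A) = ["a", "b", "c"]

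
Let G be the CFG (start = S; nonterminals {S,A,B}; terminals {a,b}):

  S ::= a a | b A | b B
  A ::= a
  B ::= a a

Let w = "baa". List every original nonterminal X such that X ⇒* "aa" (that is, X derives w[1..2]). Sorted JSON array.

Convert to CNF:
  S -> T0 T0 | T1 A | T1 B
  A -> a
  B -> T0 T0
  T0 -> a
  T1 -> b

Fill CYK table bottom-up (cells [i..j] with 1 ≤ i ≤ j ≤ 2 only):
  [1..1]={A,T0}  "a"  orig:{A}
  [2..2]={A,T0}  "a"  orig:{A}
  [1..2]={B,S}  "aa"

Original NTs in T[1,2] deriving "aa": ["B", "S"]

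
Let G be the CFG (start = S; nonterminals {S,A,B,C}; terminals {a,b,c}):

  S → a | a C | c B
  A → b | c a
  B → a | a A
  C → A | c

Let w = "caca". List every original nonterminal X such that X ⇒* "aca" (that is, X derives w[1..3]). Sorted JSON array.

CNF form of G:
  S -> T0 B | T1 C | a
  A -> T0 T1 | b
  B -> T1 A | a
  C -> T0 T1 | b | c
  T0 -> c
  T1 -> a

CYK table (by increasing span), restricted to cells inside w[1..3]:
  T[1,1] 'a' = {B,S,T1}  orig:{B,S}
  T[2,2] 'c' = {C,T0}  orig:{C}
  T[3,3] 'a' = {B,S,T1}  orig:{B,S}
  T[1,2] 'ac' = {S}
  T[2,3] 'ca' = {A,C,S}
  T[1,3] 'aca' = {B,S}

Original NTs in T[1,3] deriving "aca": ["B", "S"]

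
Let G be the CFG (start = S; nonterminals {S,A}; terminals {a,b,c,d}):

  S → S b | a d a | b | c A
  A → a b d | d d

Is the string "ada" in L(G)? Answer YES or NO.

Convert to CNF:
  S -> S T1 | T0 X5 | T3 A | b
  A -> T0 X4 | T2 T2
  T0 -> a
  T1 -> b
  T2 -> d
  T3 -> c
  X4 -> T1 T2
  X5 -> T2 T0

CYK table (by increasing span):
  T[0,0] 'a' = {T0}  orig:{}
  T[1,1] 'd' = {T2}  orig:{}
  T[2,2] 'a' = {T0}  orig:{}
  T[0,1] 'ad' = ∅
  T[1,2] 'da' = {X5}  orig:{}
  T[0,2] 'ada' = {S}

S ∈ T[0,2] ⇒ YES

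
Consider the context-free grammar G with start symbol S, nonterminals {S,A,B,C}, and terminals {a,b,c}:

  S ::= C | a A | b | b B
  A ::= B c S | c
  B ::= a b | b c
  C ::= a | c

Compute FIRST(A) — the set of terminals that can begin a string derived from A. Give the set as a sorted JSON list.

FIRST iteration:
round 1:
  A via A→c: +{c}
  B via B→a b: +{a}
  B via B→b c: +{b}
  C via C→a: +{a}
  C via C→c: +{c}
  S via S→C: +{a,c}
  S via S→b: +{b}
  FIRST[S]={a,b,c}  FIRST[A]={c}  FIRST[B]={a,b}  FIRST[C]={a,c}
round 2:
  A via A→B c S: +{a,b}
  FIRST[S]={a,b,c}  FIRST[A]={a,b,c}  FIRST[B]={a,b}  FIRST[C]={a,c}
round 3: done
  FIRST[S]={a,b,c}  FIRST[A]={a,b,c}  FIRST[B]={a,b}  FIRST[C]={a,c}

FIRST(A) = ["a", "b", "c"]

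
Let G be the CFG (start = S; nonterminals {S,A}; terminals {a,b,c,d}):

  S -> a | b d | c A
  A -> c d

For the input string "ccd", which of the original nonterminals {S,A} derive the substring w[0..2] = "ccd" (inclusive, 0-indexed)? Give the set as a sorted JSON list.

CNF form of G:
  S -> T0 A | T2 T1 | a
  A -> T0 T1
  T0 -> c
  T1 -> d
  T2 -> b

CYK fill — only the sub-triangle for w[0..2]:
  [0..0]={T0}  "c"  orig:{}
  [1..1]={T0}  "c"  orig:{}
  [2..2]={T1}  "d"  orig:{}
  [0..1]=∅  "cc"
  [1..2]={A}  "cd"
  [0..2]={S}  "ccd"

Original NTs in T[0,2] deriving "ccd": ["S"]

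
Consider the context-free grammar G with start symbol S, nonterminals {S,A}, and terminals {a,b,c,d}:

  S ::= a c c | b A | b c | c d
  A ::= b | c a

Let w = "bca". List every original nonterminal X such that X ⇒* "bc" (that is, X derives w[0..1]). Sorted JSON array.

Convert to CNF:
  S -> T0 T3 | T1 X4 | T2 A | T2 T0
  A -> T0 T1 | b
  T0 -> c
  T1 -> a
  T2 -> b
  T3 -> d
  X4 -> T0 T0

CYK table (by increasing span) — only the sub-triangle for w[0..1]:
  T[0,0] 'b' = {A,T2}  orig:{A}
  T[1,1] 'c' = {T0}  orig:{}
  T[0,1] 'bc' = {S}

Original NTs in T[0,1] deriving "bc": ["S"]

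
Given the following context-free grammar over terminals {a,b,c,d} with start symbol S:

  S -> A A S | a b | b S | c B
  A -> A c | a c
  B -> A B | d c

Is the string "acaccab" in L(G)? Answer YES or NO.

CNF form of G:
  S -> A X4 | T0 B | T1 T3 | T3 S
  A -> A T0 | T1 T0
  B -> A B | T2 T0
  T0 -> c
  T1 -> a
  T2 -> d
  T3 -> b
  X4 -> A S

Fill CYK table bottom-up:
  [0..0]={T1}  "a"  orig:{}
  [1..1]={T0}  "c"  orig:{}
  [2..2]={T1}  "a"  orig:{}
  [3..3]={T0}  "c"  orig:{}
  [4..4]={T0}  "c"  orig:{}
  [5..5]={T1}  "a"  orig:{}
  [6..6]={T3}  "b"  orig:{}
  [0..1]={A}  "ac"
  [1..2]=∅  "ca"
  [2..3]={A}  "ac"
  [3..4]=∅  "cc"
  [4..5]=∅  "ca"
  [5..6]={S}  "ab"
  [0..2]=∅  "aca"
  [1..3]=∅  "cac"
  [2..4]={A}  "acc"
  [3..5]=∅  "cca"
  [4..6]=∅  "cab"
  [0..3]=∅  "acac"
  [1..4]=∅  "cacc"
  [2..5]=∅  "acca"
  [3..6]=∅  "ccab"
  [0..4]=∅  "acacc"
  [1..5]=∅  "cacca"
  [2..6]={X4}  "accab"  orig:{}
  [0..5]=∅  "acacca"
  [1..6]=∅  "caccab"
  [0..6]={S}  "acaccab"

S ∈ T[0,6] ⇒ YES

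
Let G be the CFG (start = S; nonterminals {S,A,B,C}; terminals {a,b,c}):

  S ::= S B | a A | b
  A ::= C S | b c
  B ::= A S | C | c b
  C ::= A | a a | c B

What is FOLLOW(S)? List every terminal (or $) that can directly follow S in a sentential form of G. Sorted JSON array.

FIRST iteration:
pass 1:
  A via A→b c: +{b}
  B via B→A S: +{b}
  B via B→c b: +{c}
  C via C→A: +{b}
  C via C→a a: +{a}
  C via C→c B: +{c}
  S via S→a A: +{a}
  S via S→b: +{b}
  FIRST[S]={a,b}  FIRST[A]={b}  FIRST[B]={b,c}  FIRST[C]={a,b,c}
pass 2:
  A via A→C S: +{a,c}
  B via B→A S: +{a}
  FIRST[S]={a,b}  FIRST[A]={a,b,c}  FIRST[B]={a,b,c}  FIRST[C]={a,b,c}
pass 3: (no change)
  FIRST[S]={a,b}  FIRST[A]={a,b,c}  FIRST[B]={a,b,c}  FIRST[C]={a,b,c}

Compute FOLLOW by fixpoint:
seed FOLLOW(S) with $
[1]
  A→C S: FOLLOW(C) ⊇ FIRST(S) = {a,b}; new: +{a,b}
  B→A S: FOLLOW(A) ⊇ FIRST(S) = {a,b}; new: +{a,b}
  C→c B: FOLLOW(B) ⊇ FOLLOW(C) ⊇ {a,b}; new: +{a,b}
  S→S B: FOLLOW(S) ⊇ FIRST(B) = {a,b,c}; new: +{a,b,c}
  S→S B: FOLLOW(B) ⊇ FOLLOW(S) ⊇ {$,a,b,c}; new: +{$,c}
  S→a A: FOLLOW(A) ⊇ FOLLOW(S) ⊇ {$,a,b,c}; new: +{$,c}
  FOLLOW[S]={$,a,b,c}  FOLLOW[A]={$,a,b,c}  FOLLOW[B]={$,a,b,c}  FOLLOW[C]={a,b}
[2]
  B→C: FOLLOW(C) ⊇ FOLLOW(B) ⊇ {$,a,b,c}; new: +{$,c}
  FOLLOW[S]={$,a,b,c}  FOLLOW[A]={$,a,b,c}  FOLLOW[B]={$,a,b,c}  FOLLOW[C]={$,a,b,c}
[3] — fixpoint
  FOLLOW[S]={$,a,b,c}  FOLLOW[A]={$,a,b,c}  FOLLOW[B]={$,a,b,c}  FOLLOW[C]={$,a,b,c}

FOLLOW(S) = ["$", "a", "b", "c"]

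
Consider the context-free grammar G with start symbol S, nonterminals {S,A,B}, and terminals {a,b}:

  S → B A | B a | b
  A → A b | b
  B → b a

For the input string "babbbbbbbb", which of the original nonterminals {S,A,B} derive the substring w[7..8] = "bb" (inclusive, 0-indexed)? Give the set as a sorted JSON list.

CNF form of G:
  S -> B A | B T1 | b
  A -> A T0 | b
  B -> T0 T1
  T0 -> b
  T1 -> a

CYK table (by increasing span) (cells [i..j] with 7 ≤ i ≤ j ≤ 8 only):
  cell(7,7) b: {A,S,T0}  orig:{A,S}
  cell(8,8) b: {A,S,T0}  orig:{A,S}
  cell(7,8) bb: {A}

Original NTs in T[7,8] deriving "bb": ["A"]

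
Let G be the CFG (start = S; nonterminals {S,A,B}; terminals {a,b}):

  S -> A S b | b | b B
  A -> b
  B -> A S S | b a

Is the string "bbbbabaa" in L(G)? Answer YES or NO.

CNF form of G:
  S -> A X3 | T0 B | b
  A -> b
  B -> A X2 | T0 T1
  T0 -> b
  T1 -> a
  X2 -> S S
  X3 -> S T0

CYK fill:
  cell(0,0) b: {A,S,T0}  orig:{A,S}
  cell(1,1) b: {A,S,T0}  orig:{A,S}
  cell(2,2) b: {A,S,T0}  orig:{A,S}
  cell(3,3) b: {A,S,T0}  orig:{A,S}
  cell(4,4) a: {T1}  orig:{}
  cell(5,5) b: {A,S,T0}  orig:{A,S}
  cell(6,6) a: {T1}  orig:{}
  cell(7,7) a: {T1}  orig:{}
  cell(0,1) bb: {X2,X3}  orig:{}
  cell(1,2) bb: {X2,X3}  orig:{}
  cell(2,3) bb: {X2,X3}  orig:{}
  cell(3,4) ba: {B}
  cell(4,5) ab: ∅
  cell(5,6) ba: {B}
  cell(6,7) aa: ∅
  cell(0,2) bbb: {B,S}
  cell(1,3) bbb: {B,S}
  cell(2,4) bba: {S}
  cell(3,5) bab: ∅
  cell(4,6) aba: ∅
  cell(5,7) baa: ∅
  cell(0,3) bbbb: {S,X2,X3}  orig:{S}
  cell(1,4) bbba: {X2}  orig:{}
  cell(2,5) bbab: {X2,X3}  orig:{}
  cell(3,6) baba: ∅
  cell(4,7) abaa: ∅
  cell(0,4) bbbba: {B}
  cell(1,5) bbbab: {B,S}
  cell(2,6) bbaba: ∅
  cell(3,7) babaa: ∅
  cell(0,5) bbbbab: {S,X2}  orig:{S}
  cell(1,6) bbbaba: ∅
  cell(2,7) bbabaa: ∅
  cell(0,6) bbbbaba: ∅
  cell(1,7) bbbabaa: ∅
  cell(0,7) bbbbabaa: ∅

S ∉ T[0,7] ⇒ NO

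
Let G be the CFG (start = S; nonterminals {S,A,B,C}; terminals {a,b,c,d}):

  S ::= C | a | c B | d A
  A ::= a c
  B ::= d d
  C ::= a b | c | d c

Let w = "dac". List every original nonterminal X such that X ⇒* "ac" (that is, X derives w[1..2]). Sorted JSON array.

Convert to CNF:
  S -> T0 T3 | T1 B | T2 A | T2 T1 | a | c
  A -> T0 T1
  B -> T2 T2
  C -> T0 T3 | T2 T1 | c
  T0 -> a
  T1 -> c
  T2 -> d
  T3 -> b

CYK fill — only the sub-triangle for w[1..2]:
  [1..1]={S,T0}  "a"  orig:{S}
  [2..2]={C,S,T1}  "c"  orig:{C,S}
  [1..2]={A}  "ac"

Original NTs in T[1,2] deriving "ac": ["A"]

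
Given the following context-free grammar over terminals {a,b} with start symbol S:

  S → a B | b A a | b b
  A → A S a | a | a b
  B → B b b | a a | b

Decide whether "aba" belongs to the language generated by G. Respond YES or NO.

CNF form of G:
  S -> T0 B | T1 T1 | T1 X4
  A -> A X2 | T0 T1 | a
  B -> B X3 | T0 T0 | b
  T0 -> a
  T1 -> b
  X2 -> S T0
  X3 -> T1 T1
  X4 -> A T0

CYK fill:
  T[0,0] 'a' = {A,T0}  orig:{A}
  T[1,1] 'b' = {B,T1}  orig:{B}
  T[2,2] 'a' = {A,T0}  orig:{A}
  T[0,1] 'ab' = {A,S}
  T[1,2] 'ba' = ∅
  T[0,2] 'aba' = {X2,X4}  orig:{}

S ∉ T[0,2] ⇒ NO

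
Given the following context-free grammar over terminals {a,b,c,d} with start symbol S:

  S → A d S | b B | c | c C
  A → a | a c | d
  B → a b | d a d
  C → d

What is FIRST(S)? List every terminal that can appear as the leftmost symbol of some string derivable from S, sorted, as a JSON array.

FIRST iteration:
pass 1:
  A via A→a: +{a}
  A via A→d: +{d}
  B via B→a b: +{a}
  B via B→d a d: +{d}
  C via C→d: +{d}
  S via S→A d S: +{a,d}
  S via S→b B: +{b}
  S via S→c: +{c}
  FIRST(S)={a,b,c,d}  FIRST(A)={a,d}  FIRST(B)={a,d}  FIRST(C)={d}
pass 2: (no change)
  FIRST(S)={a,b,c,d}  FIRST(A)={a,d}  FIRST(B)={a,d}  FIRST(C)={d}

FIRST(S) = ["a", "b", "c", "d"]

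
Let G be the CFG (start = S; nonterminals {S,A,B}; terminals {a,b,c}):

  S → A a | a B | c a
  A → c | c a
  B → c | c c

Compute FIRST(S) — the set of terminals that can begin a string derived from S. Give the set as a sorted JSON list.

FIRST iteration:
[1]
  A via A→c: +{c}
  B via B→c: +{c}
  S via S→A a: +{c}
  S via S→a B: +{a}
  FIRST[S]={a,c}  FIRST[A]={c}  FIRST[B]={c}
[2] (stable)
  FIRST[S]={a,c}  FIRST[A]={c}  FIRST[B]={c}

FIRST(S) = ["a", "c"]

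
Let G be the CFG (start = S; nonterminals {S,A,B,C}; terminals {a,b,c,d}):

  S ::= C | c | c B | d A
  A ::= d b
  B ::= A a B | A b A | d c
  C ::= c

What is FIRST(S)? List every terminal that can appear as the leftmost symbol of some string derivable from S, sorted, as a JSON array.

Compute FIRST by fixpoint:
round 1:
  A via A→d b: +{d}
  B via B→A a B: +{d}
  C via C→c: +{c}
  S via S→C: +{c}
  S via S→d A: +{d}
  FIRST(S)={c,d}  FIRST(A)={d}  FIRST(B)={d}  FIRST(C)={c}
round 2: (stable)
  FIRST(S)={c,d}  FIRST(A)={d}  FIRST(B)={d}  FIRST(C)={c}

FIRST(S) = ["c", "d"]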